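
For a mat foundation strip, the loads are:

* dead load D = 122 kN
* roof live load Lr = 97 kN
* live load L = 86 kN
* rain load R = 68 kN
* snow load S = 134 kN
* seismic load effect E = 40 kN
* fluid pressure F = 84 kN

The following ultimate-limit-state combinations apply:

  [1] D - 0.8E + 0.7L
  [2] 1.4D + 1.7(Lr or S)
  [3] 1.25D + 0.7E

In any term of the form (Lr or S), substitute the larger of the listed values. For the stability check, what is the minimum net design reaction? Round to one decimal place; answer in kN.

150.2 kN

(Lr or S) → S = 134 kN.
[1] 1.0(122) - 0.8(40) + 0.7(86) = 150.2
[2] 1.4(122) + 1.7(134) = 398.6
[3] 1.25(122) + 0.7(40) = 180.5
Combination 1 gives the minimum: 150.2 kN.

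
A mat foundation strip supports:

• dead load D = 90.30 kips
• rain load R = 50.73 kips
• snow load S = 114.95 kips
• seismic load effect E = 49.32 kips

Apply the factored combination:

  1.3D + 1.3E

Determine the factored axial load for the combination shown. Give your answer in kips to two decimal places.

181.51 kips

1.3(90.30) + 1.3(49.32) = 117.39 + 64.12 = 181.51
P_u = 181.51 kips.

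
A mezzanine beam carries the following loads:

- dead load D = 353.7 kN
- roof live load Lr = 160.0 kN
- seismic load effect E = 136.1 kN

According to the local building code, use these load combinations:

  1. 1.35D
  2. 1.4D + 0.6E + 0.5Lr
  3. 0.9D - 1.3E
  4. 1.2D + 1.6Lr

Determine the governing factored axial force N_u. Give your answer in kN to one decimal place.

1. 1.35(353.7) = 477.5
2. 1.4(353.7) + 0.6(136.1) + 0.5(160.0) = 656.8
3. 0.9(353.7) - 1.3(136.1) = 141.4
4. 1.2(353.7) + 1.6(160.0) = 680.4
The controlling combination is 4, giving 680.4 kN.

680.4 kN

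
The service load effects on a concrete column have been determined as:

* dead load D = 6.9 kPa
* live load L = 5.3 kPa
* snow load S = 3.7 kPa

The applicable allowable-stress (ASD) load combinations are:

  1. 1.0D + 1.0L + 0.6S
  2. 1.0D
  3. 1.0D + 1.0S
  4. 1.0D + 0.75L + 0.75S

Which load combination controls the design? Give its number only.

Combination 1

1. 1.0(6.9) + 1.0(5.3) + 0.6(3.7) = 14.4
2. 1.0(6.9) = 6.9
3. 1.0(6.9) + 1.0(3.7) = 10.6
4. 1.0(6.9) + 0.75(5.3) + 0.75(3.7) = 13.7
The largest value is 14.4 kPa from combination 1.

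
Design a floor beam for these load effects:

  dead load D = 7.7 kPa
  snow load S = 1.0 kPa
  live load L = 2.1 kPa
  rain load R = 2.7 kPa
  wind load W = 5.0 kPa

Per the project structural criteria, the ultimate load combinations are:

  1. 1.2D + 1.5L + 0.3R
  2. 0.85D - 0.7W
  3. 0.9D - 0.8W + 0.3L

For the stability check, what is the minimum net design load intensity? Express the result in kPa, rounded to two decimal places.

3.05 kPa

1. 1.2(7.7) + 1.5(2.1) + 0.3(2.7) = 13.20
2. 0.85(7.7) - 0.7(5.0) = 3.05
3. 0.9(7.7) - 0.8(5.0) + 0.3(2.1) = 3.56
Combination 2 gives the minimum: 3.05 kPa.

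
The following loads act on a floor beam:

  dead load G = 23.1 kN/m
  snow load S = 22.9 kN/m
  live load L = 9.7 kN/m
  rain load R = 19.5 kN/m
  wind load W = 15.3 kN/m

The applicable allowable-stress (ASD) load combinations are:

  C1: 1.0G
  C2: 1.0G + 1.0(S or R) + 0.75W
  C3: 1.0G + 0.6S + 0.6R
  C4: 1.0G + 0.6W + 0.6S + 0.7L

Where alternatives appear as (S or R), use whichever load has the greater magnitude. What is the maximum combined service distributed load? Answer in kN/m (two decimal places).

(S or R) → S = 22.9 kN/m.
C1: 1.0(23.1) = 23.10
C2: 1.0(23.1) + 1.0(22.9) + 0.75(15.3) = 57.48
C3: 1.0(23.1) + 0.6(22.9) + 0.6(19.5) = 48.54
C4: 1.0(23.1) + 0.6(15.3) + 0.6(22.9) + 0.7(9.7) = 52.81
Maximum is from combination 2.

57.48 kN/m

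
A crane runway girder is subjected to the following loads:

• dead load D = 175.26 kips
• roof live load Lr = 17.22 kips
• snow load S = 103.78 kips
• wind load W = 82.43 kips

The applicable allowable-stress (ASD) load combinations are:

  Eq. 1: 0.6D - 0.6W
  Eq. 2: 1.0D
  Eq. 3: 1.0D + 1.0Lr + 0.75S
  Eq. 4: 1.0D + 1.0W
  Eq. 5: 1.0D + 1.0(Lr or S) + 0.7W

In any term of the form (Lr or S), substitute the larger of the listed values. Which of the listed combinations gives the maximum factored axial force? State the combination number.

(Lr or S) → S = 103.78 kips.
Eq. 1: 0.6(175.26) - 0.6(82.43) = 55.70
Eq. 2: 1.0(175.26) = 175.26
Eq. 3: 1.0(175.26) + 1.0(17.22) + 0.75(103.78) = 270.32
Eq. 4: 1.0(175.26) + 1.0(82.43) = 257.69
Eq. 5: 1.0(175.26) + 1.0(103.78) + 0.7(82.43) = 336.74
The largest value is 336.74 kips from combination 5.

Combination 5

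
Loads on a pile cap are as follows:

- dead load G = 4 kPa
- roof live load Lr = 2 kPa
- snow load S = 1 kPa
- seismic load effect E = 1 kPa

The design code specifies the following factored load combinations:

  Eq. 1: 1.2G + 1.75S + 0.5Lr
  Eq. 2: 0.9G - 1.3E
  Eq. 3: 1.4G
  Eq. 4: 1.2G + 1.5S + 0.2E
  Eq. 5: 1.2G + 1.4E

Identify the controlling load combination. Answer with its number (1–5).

Eq. 1: 1.2(4) + 1.75(1) + 0.5(2) = 4.80 + 1.75 + 1.00 = 7.55
Eq. 2: 0.9(4) - 1.3(1) = 3.60 - 1.30 = 2.30
Eq. 3: 1.4(4) = 5.60
Eq. 4: 1.2(4) + 1.5(1) + 0.2(1) = 4.80 + 1.50 + 0.20 = 6.50
Eq. 5: 1.2(4) + 1.4(1) = 4.80 + 1.40 = 6.20
The largest value is 7.55 kPa from combination 1.

Combination 1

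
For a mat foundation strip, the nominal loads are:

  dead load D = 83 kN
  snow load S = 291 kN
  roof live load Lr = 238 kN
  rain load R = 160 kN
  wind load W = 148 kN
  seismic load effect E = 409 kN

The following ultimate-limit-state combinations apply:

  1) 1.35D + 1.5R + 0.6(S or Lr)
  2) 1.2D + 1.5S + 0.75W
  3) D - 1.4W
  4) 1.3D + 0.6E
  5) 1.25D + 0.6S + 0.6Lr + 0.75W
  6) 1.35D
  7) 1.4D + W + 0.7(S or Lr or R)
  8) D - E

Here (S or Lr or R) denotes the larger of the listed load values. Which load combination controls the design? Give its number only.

Combination 2

(S or Lr) → S = 291 kN; (S or Lr or R) → S = 291 kN.
1) 1.35(83) + 1.5(160) + 0.6(291) = 112.1 + 240.0 + 174.6 = 526.7
2) 1.2(83) + 1.5(291) + 0.75(148) = 99.6 + 436.5 + 111.0 = 647.1
3) 1.0(83) - 1.4(148) = 83.0 - 207.2 = -124.2
4) 1.3(83) + 0.6(409) = 107.9 + 245.4 = 353.3
5) 1.25(83) + 0.6(291) + 0.6(238) + 0.75(148) = 103.8 + 174.6 + 142.8 + 111.0 = 532.2
6) 1.35(83) = 112.1
7) 1.4(83) + 1.0(148) + 0.7(291) = 116.2 + 148.0 + 203.7 = 467.9
8) 1.0(83) - 1.0(409) = 83.0 - 409.0 = -326.0
The largest value is 647.1 kN from combination 2.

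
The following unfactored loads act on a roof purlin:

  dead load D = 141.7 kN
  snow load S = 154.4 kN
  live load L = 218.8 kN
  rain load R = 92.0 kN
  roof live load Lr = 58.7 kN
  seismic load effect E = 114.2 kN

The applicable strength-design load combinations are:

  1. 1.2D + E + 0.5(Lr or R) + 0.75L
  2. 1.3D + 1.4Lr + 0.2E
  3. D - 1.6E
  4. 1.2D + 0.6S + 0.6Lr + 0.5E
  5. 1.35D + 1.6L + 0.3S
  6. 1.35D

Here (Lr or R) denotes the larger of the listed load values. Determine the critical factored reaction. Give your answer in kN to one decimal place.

(Lr or R) → R = 92.0 kN.
1. 1.2(141.7) + 1.0(114.2) + 0.5(92.0) + 0.75(218.8) = 494.3
2. 1.3(141.7) + 1.4(58.7) + 0.2(114.2) = 289.2
3. 1.0(141.7) - 1.6(114.2) = -41.0
4. 1.2(141.7) + 0.6(154.4) + 0.6(58.7) + 0.5(114.2) = 355.0
5. 1.35(141.7) + 1.6(218.8) + 0.3(154.4) = 587.7
6. 1.35(141.7) = 191.3
Combination 5 governs: V_u = 587.7 kN.

587.7 kN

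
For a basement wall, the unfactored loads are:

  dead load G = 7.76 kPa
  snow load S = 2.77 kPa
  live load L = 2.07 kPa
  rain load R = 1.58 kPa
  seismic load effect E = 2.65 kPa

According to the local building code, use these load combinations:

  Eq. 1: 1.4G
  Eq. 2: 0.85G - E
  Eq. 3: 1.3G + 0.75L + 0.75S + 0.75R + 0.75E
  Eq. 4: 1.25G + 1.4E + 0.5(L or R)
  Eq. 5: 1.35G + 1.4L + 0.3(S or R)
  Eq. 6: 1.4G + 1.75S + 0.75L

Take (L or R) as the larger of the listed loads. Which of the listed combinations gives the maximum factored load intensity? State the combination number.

(L or R) → L = 2.07 kPa; (S or R) → S = 2.77 kPa.
Eq. 1: 1.4(7.76) = 10.86
Eq. 2: 0.85(7.76) - 1.0(2.65) = 3.95
Eq. 3: 1.3(7.76) + 0.75(2.07) + 0.75(2.77) + 0.75(1.58) + 0.75(2.65) = 16.89
Eq. 4: 1.25(7.76) + 1.4(2.65) + 0.5(2.07) = 14.45
Eq. 5: 1.35(7.76) + 1.4(2.07) + 0.3(2.77) = 14.21
Eq. 6: 1.4(7.76) + 1.75(2.77) + 0.75(2.07) = 17.26
The largest value is 17.26 kPa from combination 6.

Combination 6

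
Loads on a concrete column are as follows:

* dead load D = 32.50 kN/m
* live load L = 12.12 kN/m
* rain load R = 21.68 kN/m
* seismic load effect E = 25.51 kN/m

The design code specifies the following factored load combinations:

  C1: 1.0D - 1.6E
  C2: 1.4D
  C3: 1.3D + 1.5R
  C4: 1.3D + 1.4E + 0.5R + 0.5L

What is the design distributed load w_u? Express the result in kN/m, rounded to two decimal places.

C1: 1.0(32.50) - 1.6(25.51) = 32.50 - 40.82 = -8.32
C2: 1.4(32.50) = 45.50
C3: 1.3(32.50) + 1.5(21.68) = 42.25 + 32.52 = 74.77
C4: 1.3(32.50) + 1.4(25.51) + 0.5(21.68) + 0.5(12.12) = 42.25 + 35.71 + 10.84 + 6.06 = 94.86
Maximum is from combination 4.

94.86 kN/m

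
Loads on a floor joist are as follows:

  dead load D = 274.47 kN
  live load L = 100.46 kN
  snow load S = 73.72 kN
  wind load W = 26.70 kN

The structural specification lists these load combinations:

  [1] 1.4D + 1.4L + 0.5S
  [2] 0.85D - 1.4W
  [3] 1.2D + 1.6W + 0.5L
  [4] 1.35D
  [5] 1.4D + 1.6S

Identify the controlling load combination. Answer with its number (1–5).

[1] 1.4(274.47) + 1.4(100.46) + 0.5(73.72) = 384.26 + 140.64 + 36.86 = 561.76
[2] 0.85(274.47) - 1.4(26.70) = 233.30 - 37.38 = 195.92
[3] 1.2(274.47) + 1.6(26.70) + 0.5(100.46) = 329.36 + 42.72 + 50.23 = 422.31
[4] 1.35(274.47) = 370.53
[5] 1.4(274.47) + 1.6(73.72) = 384.26 + 117.95 = 502.21
The largest value is 561.76 kN from combination 1.

Combination 1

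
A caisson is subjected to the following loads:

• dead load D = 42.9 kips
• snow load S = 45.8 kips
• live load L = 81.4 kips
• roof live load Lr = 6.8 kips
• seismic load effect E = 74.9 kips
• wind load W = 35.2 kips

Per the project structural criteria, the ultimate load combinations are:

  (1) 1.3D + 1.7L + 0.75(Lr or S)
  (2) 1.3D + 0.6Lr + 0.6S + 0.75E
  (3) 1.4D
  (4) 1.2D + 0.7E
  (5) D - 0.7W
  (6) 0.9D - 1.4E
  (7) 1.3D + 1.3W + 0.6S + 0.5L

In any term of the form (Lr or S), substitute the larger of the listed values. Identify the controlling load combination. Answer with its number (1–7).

Combination 1

(Lr or S) → S = 45.8 kips.
(1) 1.3(42.9) + 1.7(81.4) + 0.75(45.8) = 228.5
(2) 1.3(42.9) + 0.6(6.8) + 0.6(45.8) + 0.75(74.9) = 143.5
(3) 1.4(42.9) = 60.1
(4) 1.2(42.9) + 0.7(74.9) = 103.9
(5) 1.0(42.9) - 0.7(35.2) = 18.3
(6) 0.9(42.9) - 1.4(74.9) = -66.3
(7) 1.3(42.9) + 1.3(35.2) + 0.6(45.8) + 0.5(81.4) = 169.7
The largest value is 228.5 kips from combination 1.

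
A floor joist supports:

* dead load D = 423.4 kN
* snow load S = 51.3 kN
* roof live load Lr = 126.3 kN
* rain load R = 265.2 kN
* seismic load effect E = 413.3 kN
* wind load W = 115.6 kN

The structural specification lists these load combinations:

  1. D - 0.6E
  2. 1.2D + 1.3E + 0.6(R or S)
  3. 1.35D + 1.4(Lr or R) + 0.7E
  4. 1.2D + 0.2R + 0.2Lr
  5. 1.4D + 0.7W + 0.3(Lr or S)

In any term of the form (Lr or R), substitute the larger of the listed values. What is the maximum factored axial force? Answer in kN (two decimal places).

(R or S) → R = 265.2 kN; (Lr or R) → R = 265.2 kN; (Lr or S) → Lr = 126.3 kN.
1. 1.0(423.4) - 0.6(413.3) = 175.42
2. 1.2(423.4) + 1.3(413.3) + 0.6(265.2) = 1204.49
3. 1.35(423.4) + 1.4(265.2) + 0.7(413.3) = 1232.18
4. 1.2(423.4) + 0.2(265.2) + 0.2(126.3) = 586.38
5. 1.4(423.4) + 0.7(115.6) + 0.3(126.3) = 711.57
The controlling combination is 3, giving 1232.18 kN.

1232.18 kN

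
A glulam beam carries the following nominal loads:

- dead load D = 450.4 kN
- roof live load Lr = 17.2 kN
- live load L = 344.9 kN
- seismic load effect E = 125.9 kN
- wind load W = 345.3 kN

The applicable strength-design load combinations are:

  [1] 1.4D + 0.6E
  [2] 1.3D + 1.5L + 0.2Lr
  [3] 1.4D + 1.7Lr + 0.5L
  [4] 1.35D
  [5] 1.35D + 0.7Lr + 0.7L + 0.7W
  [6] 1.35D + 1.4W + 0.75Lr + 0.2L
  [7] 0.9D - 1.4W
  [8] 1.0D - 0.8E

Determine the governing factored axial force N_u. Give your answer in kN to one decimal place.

[1] 1.4(450.4) + 0.6(125.9) = 630.6 + 75.5 = 706.1
[2] 1.3(450.4) + 1.5(344.9) + 0.2(17.2) = 585.5 + 517.4 + 3.4 = 1106.3
[3] 1.4(450.4) + 1.7(17.2) + 0.5(344.9) = 630.6 + 29.2 + 172.5 = 832.3
[4] 1.35(450.4) = 608.0
[5] 1.35(450.4) + 0.7(17.2) + 0.7(344.9) + 0.7(345.3) = 1103.2
[6] 1.35(450.4) + 1.4(345.3) + 0.75(17.2) + 0.2(344.9) = 608.0 + 483.4 + 12.9 + 69.0 = 1173.3
[7] 0.9(450.4) - 1.4(345.3) = -78.1
[8] 1.0(450.4) - 0.8(125.9) = 450.4 - 100.7 = 349.7
Combination 6 governs: N_u = 1173.3 kN.

1173.3 kN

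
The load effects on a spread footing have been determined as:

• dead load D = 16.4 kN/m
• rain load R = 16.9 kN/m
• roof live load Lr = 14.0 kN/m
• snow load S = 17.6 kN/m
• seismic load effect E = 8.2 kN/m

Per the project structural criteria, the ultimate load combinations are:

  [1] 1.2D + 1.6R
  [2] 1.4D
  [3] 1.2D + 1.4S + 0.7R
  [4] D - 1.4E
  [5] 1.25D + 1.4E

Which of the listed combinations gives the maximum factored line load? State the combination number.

[1] 1.2(16.4) + 1.6(16.9) = 19.7 + 27.0 = 46.7
[2] 1.4(16.4) = 23.0
[3] 1.2(16.4) + 1.4(17.6) + 0.7(16.9) = 56.2
[4] 1.0(16.4) - 1.4(8.2) = 16.4 - 11.5 = 4.9
[5] 1.25(16.4) + 1.4(8.2) = 20.5 + 11.5 = 32.0
The largest value is 56.2 kN/m from combination 3.

Combination 3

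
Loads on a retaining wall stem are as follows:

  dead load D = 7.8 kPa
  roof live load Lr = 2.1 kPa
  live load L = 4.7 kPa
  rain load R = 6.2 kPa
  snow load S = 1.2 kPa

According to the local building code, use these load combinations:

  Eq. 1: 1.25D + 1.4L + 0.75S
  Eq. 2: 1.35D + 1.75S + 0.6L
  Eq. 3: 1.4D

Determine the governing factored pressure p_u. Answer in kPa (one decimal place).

17.2 kPa

Eq. 1: 1.25(7.8) + 1.4(4.7) + 0.75(1.2) = 17.2
Eq. 2: 1.35(7.8) + 1.75(1.2) + 0.6(4.7) = 15.5
Eq. 3: 1.4(7.8) = 10.9
Maximum is from combination 1.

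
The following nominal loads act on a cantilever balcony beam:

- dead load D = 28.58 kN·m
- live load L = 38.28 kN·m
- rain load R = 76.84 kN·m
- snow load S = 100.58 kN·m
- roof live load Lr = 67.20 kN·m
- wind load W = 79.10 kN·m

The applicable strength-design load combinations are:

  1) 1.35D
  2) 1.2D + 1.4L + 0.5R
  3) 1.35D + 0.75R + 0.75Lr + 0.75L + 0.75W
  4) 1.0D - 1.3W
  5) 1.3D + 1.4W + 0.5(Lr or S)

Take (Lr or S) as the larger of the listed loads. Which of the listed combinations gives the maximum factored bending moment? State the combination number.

Combination 3

(Lr or S) → S = 100.58 kN·m.
1) 1.35(28.58) = 38.58
2) 1.2(28.58) + 1.4(38.28) + 0.5(76.84) = 34.30 + 53.59 + 38.42 = 126.31
3) 1.35(28.58) + 0.75(76.84) + 0.75(67.20) + 0.75(38.28) + 0.75(79.10) = 38.58 + 57.63 + 50.40 + 28.71 + 59.33 = 234.65
4) 1.0(28.58) - 1.3(79.10) = 28.58 - 102.83 = -74.25
5) 1.3(28.58) + 1.4(79.10) + 0.5(100.58) = 37.15 + 110.74 + 50.29 = 198.18
The largest value is 234.65 kN·m from combination 3.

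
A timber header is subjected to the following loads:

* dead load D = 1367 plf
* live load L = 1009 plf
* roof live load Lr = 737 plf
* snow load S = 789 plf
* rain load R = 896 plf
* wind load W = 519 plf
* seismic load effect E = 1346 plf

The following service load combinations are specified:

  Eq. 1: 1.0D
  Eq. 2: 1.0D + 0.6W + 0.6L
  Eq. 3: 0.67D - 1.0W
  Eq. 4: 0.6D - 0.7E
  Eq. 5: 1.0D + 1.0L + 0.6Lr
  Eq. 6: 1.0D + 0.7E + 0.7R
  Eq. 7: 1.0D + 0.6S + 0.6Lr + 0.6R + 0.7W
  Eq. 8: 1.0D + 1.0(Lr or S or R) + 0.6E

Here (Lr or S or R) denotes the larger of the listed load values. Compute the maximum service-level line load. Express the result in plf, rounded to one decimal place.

(Lr or S or R) → R = 896 plf.
Eq. 1: 1.0(1367) = 1367.0
Eq. 2: 1.0(1367) + 0.6(519) + 0.6(1009) = 1367.0 + 311.4 + 605.4 = 2283.8
Eq. 3: 0.67(1367) - 1.0(519) = 915.9 - 519.0 = 396.9
Eq. 4: 0.6(1367) - 0.7(1346) = 820.2 - 942.2 = -122.0
Eq. 5: 1.0(1367) + 1.0(1009) + 0.6(737) = 1367.0 + 1009.0 + 442.2 = 2818.2
Eq. 6: 1.0(1367) + 0.7(1346) + 0.7(896) = 1367.0 + 942.2 + 627.2 = 2936.4
Eq. 7: 1.0(1367) + 0.6(789) + 0.6(737) + 0.6(896) + 0.7(519) = 1367.0 + 473.4 + 442.2 + 537.6 + 363.3 = 3183.5
Eq. 8: 1.0(1367) + 1.0(896) + 0.6(1346) = 1367.0 + 896.0 + 807.6 = 3070.6
The controlling combination is 7, giving 3183.5 plf.

3183.5 plf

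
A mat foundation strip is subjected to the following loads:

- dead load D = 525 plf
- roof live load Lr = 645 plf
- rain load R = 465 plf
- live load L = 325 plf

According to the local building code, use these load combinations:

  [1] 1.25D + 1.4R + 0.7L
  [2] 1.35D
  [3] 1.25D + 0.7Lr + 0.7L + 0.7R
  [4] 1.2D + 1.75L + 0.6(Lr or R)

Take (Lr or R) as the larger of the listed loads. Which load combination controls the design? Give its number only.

(Lr or R) → Lr = 645 plf.
[1] 1.25(525) + 1.4(465) + 0.7(325) = 656.3 + 651.0 + 227.5 = 1534.8
[2] 1.35(525) = 708.8
[3] 1.25(525) + 0.7(645) + 0.7(325) + 0.7(465) = 656.3 + 451.5 + 227.5 + 325.5 = 1660.8
[4] 1.2(525) + 1.75(325) + 0.6(645) = 630.0 + 568.8 + 387.0 = 1585.8
The largest value is 1660.8 plf from combination 3.

Combination 3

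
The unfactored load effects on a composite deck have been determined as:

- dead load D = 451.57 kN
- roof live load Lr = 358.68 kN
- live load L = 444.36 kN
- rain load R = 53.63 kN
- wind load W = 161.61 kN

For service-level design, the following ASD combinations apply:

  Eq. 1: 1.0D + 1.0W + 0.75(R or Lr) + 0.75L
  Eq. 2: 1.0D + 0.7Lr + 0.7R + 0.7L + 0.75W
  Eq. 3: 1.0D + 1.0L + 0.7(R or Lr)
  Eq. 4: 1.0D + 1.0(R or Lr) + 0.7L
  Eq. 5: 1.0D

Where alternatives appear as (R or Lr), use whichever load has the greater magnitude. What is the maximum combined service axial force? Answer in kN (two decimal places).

1215.46 kN

(R or Lr) → Lr = 358.68 kN.
Eq. 1: 1.0(451.57) + 1.0(161.61) + 0.75(358.68) + 0.75(444.36) = 451.57 + 161.61 + 269.01 + 333.27 = 1215.46
Eq. 2: 1.0(451.57) + 0.7(358.68) + 0.7(53.63) + 0.7(444.36) + 0.75(161.61) = 451.57 + 251.08 + 37.54 + 311.05 + 121.21 = 1172.45
Eq. 3: 1.0(451.57) + 1.0(444.36) + 0.7(358.68) = 451.57 + 444.36 + 251.08 = 1147.01
Eq. 4: 1.0(451.57) + 1.0(358.68) + 0.7(444.36) = 451.57 + 358.68 + 311.05 = 1121.30
Eq. 5: 1.0(451.57) = 451.57
Combination 1 governs: N = 1215.46 kN.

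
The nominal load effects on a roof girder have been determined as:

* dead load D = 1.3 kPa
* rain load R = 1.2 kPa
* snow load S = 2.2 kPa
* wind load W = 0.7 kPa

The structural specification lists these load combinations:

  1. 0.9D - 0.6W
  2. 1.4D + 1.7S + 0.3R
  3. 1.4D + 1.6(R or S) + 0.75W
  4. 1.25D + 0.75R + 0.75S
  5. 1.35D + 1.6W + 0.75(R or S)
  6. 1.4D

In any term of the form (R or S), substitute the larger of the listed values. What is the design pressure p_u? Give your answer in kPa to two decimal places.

(R or S) → S = 2.2 kPa.
1. 0.9(1.3) - 0.6(0.7) = 1.17 - 0.42 = 0.75
2. 1.4(1.3) + 1.7(2.2) + 0.3(1.2) = 1.82 + 3.74 + 0.36 = 5.92
3. 1.4(1.3) + 1.6(2.2) + 0.75(0.7) = 1.82 + 3.52 + 0.53 = 5.87
4. 1.25(1.3) + 0.75(1.2) + 0.75(2.2) = 1.63 + 0.90 + 1.65 = 4.18
5. 1.35(1.3) + 1.6(0.7) + 0.75(2.2) = 1.76 + 1.12 + 1.65 = 4.53
6. 1.4(1.3) = 1.82
The controlling combination is 2, giving 5.92 kPa.

5.92 kPa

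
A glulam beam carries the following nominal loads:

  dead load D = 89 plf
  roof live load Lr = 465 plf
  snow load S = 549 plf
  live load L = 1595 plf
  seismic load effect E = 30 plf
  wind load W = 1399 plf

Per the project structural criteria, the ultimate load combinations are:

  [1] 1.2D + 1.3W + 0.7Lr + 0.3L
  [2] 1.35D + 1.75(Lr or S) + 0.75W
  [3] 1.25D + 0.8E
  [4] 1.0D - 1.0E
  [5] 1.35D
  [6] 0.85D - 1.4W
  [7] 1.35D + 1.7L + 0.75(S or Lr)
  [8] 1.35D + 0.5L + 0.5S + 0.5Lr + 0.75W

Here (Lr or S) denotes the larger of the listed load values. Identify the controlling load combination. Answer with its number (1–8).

(Lr or S) → S = 549 plf; (S or Lr) → S = 549 plf.
[1] 1.2(89) + 1.3(1399) + 0.7(465) + 0.3(1595) = 106.8 + 1818.7 + 325.5 + 478.5 = 2729.5
[2] 1.35(89) + 1.75(549) + 0.75(1399) = 2130.2
[3] 1.25(89) + 0.8(30) = 111.3 + 24.0 = 135.3
[4] 1.0(89) - 1.0(30) = 89.0 - 30.0 = 59.0
[5] 1.35(89) = 120.2
[6] 0.85(89) - 1.4(1399) = -1883.0
[7] 1.35(89) + 1.7(1595) + 0.75(549) = 3243.4
[8] 1.35(89) + 0.5(1595) + 0.5(549) + 0.5(465) + 0.75(1399) = 2473.9
The largest value is 3243.4 plf from combination 7.

Combination 7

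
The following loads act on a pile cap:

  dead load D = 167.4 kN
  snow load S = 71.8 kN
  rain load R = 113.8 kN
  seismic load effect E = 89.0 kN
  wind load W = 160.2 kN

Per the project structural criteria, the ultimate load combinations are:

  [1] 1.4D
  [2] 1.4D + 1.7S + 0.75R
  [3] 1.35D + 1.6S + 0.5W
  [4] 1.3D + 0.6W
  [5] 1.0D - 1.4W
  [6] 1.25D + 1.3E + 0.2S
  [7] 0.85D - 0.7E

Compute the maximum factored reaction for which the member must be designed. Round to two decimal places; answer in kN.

[1] 1.4(167.4) = 234.36
[2] 1.4(167.4) + 1.7(71.8) + 0.75(113.8) = 234.36 + 122.06 + 85.35 = 441.77
[3] 1.35(167.4) + 1.6(71.8) + 0.5(160.2) = 225.99 + 114.88 + 80.10 = 420.97
[4] 1.3(167.4) + 0.6(160.2) = 217.62 + 96.12 = 313.74
[5] 1.0(167.4) - 1.4(160.2) = 167.40 - 224.28 = -56.88
[6] 1.25(167.4) + 1.3(89.0) + 0.2(71.8) = 209.25 + 115.70 + 14.36 = 339.31
[7] 0.85(167.4) - 0.7(89.0) = 142.29 - 62.30 = 79.99
Maximum is from combination 2.

441.77 kN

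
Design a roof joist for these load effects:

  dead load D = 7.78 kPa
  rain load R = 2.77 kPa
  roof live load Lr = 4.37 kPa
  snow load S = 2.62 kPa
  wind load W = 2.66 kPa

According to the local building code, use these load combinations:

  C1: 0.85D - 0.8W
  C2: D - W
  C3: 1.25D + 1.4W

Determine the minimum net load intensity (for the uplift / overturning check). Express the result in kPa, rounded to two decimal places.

4.49 kPa

C1: 0.85(7.78) - 0.8(2.66) = 4.49
C2: 1.0(7.78) - 1.0(2.66) = 7.78 - 2.66 = 5.12
C3: 1.25(7.78) + 1.4(2.66) = 9.73 + 3.72 = 13.45
Combination 1 gives the minimum: 4.49 kPa.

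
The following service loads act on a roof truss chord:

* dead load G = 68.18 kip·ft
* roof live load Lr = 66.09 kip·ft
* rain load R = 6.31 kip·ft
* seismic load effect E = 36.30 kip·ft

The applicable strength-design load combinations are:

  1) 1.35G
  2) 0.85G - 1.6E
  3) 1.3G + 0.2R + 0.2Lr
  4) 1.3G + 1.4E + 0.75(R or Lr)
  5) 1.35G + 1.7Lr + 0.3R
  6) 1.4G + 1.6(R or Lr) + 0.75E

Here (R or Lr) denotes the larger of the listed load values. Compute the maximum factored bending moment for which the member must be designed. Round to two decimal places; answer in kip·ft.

228.42 kip·ft

(R or Lr) → Lr = 66.09 kip·ft.
1) 1.35(68.18) = 92.04
2) 0.85(68.18) - 1.6(36.30) = 57.95 - 58.08 = -0.13
3) 1.3(68.18) + 0.2(6.31) + 0.2(66.09) = 88.63 + 1.26 + 13.22 = 103.11
4) 1.3(68.18) + 1.4(36.30) + 0.75(66.09) = 88.63 + 50.82 + 49.57 = 189.02
5) 1.35(68.18) + 1.7(66.09) + 0.3(6.31) = 206.29
6) 1.4(68.18) + 1.6(66.09) + 0.75(36.30) = 95.45 + 105.74 + 27.23 = 228.42
Combination 6 governs: M_u = 228.42 kip·ft.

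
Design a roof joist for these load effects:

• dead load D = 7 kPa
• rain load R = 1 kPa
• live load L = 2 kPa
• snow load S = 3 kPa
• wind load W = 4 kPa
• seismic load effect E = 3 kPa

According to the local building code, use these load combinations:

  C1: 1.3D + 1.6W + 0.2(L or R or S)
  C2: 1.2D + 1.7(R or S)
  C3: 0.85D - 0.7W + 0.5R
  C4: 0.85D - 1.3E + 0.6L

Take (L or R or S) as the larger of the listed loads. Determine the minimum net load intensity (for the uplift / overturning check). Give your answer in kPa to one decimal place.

(L or R or S) → S = 3 kPa; (R or S) → S = 3 kPa.
C1: 1.3(7) + 1.6(4) + 0.2(3) = 9.1 + 6.4 + 0.6 = 16.1
C2: 1.2(7) + 1.7(3) = 8.4 + 5.1 = 13.5
C3: 0.85(7) - 0.7(4) + 0.5(1) = 6.0 - 2.8 + 0.5 = 3.7
C4: 0.85(7) - 1.3(3) + 0.6(2) = 6.0 - 3.9 + 1.2 = 3.3
Combination 4 gives the minimum: 3.3 kPa.

3.3 kPa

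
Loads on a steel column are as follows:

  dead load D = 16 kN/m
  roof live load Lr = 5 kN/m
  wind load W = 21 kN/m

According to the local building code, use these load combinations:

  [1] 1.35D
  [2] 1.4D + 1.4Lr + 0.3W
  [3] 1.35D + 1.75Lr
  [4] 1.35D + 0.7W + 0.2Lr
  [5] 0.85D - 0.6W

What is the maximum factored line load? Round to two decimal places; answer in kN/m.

37.30 kN/m

[1] 1.35(16) = 21.60
[2] 1.4(16) + 1.4(5) + 0.3(21) = 35.70
[3] 1.35(16) + 1.75(5) = 30.35
[4] 1.35(16) + 0.7(21) + 0.2(5) = 37.30
[5] 0.85(16) - 0.6(21) = 1.00
The controlling combination is 4, giving 37.30 kN/m.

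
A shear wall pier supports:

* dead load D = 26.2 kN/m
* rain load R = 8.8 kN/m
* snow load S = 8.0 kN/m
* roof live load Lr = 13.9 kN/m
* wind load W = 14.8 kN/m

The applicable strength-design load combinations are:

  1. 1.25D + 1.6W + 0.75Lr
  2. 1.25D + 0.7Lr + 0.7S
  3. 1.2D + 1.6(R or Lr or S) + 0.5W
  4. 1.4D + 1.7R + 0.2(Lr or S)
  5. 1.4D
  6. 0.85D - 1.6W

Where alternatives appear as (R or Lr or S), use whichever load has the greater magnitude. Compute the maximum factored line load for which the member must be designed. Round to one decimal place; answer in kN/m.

(R or Lr or S) → Lr = 13.9 kN/m; (Lr or S) → Lr = 13.9 kN/m.
1. 1.25(26.2) + 1.6(14.8) + 0.75(13.9) = 32.8 + 23.7 + 10.4 = 66.9
2. 1.25(26.2) + 0.7(13.9) + 0.7(8.0) = 32.8 + 9.7 + 5.6 = 48.1
3. 1.2(26.2) + 1.6(13.9) + 0.5(14.8) = 61.1
4. 1.4(26.2) + 1.7(8.8) + 0.2(13.9) = 54.4
5. 1.4(26.2) = 36.7
6. 0.85(26.2) - 1.6(14.8) = 22.3 - 23.7 = -1.4
The controlling combination is 1, giving 66.9 kN/m.

66.9 kN/m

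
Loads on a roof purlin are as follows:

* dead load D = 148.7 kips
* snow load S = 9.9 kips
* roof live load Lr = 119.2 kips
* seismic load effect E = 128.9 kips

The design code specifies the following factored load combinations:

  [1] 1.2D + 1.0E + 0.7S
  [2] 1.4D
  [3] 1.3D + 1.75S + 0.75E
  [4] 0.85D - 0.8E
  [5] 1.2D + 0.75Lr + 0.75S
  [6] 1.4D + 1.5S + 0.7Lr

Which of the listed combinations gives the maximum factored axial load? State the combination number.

[1] 1.2(148.7) + 1.0(128.9) + 0.7(9.9) = 178.44 + 128.90 + 6.93 = 314.27
[2] 1.4(148.7) = 208.18
[3] 1.3(148.7) + 1.75(9.9) + 0.75(128.9) = 307.31
[4] 0.85(148.7) - 0.8(128.9) = 126.40 - 103.12 = 23.28
[5] 1.2(148.7) + 0.75(119.2) + 0.75(9.9) = 178.44 + 89.40 + 7.43 = 275.27
[6] 1.4(148.7) + 1.5(9.9) + 0.7(119.2) = 208.18 + 14.85 + 83.44 = 306.47
The largest value is 314.27 kips from combination 1.

Combination 1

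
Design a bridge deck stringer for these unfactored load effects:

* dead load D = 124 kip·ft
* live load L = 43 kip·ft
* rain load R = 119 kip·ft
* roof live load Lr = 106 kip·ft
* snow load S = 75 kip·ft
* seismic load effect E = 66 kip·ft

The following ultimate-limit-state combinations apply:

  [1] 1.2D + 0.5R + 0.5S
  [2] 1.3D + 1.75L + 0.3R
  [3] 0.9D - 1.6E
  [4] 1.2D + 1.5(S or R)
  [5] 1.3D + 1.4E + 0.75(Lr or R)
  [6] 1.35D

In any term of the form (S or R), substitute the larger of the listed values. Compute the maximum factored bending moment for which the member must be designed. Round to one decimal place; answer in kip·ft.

342.9 kip·ft

(S or R) → R = 119 kip·ft; (Lr or R) → R = 119 kip·ft.
[1] 1.2(124) + 0.5(119) + 0.5(75) = 148.8 + 59.5 + 37.5 = 245.8
[2] 1.3(124) + 1.75(43) + 0.3(119) = 161.2 + 75.3 + 35.7 = 272.2
[3] 0.9(124) - 1.6(66) = 111.6 - 105.6 = 6.0
[4] 1.2(124) + 1.5(119) = 148.8 + 178.5 = 327.3
[5] 1.3(124) + 1.4(66) + 0.75(119) = 161.2 + 92.4 + 89.3 = 342.9
[6] 1.35(124) = 167.4
Maximum is from combination 5.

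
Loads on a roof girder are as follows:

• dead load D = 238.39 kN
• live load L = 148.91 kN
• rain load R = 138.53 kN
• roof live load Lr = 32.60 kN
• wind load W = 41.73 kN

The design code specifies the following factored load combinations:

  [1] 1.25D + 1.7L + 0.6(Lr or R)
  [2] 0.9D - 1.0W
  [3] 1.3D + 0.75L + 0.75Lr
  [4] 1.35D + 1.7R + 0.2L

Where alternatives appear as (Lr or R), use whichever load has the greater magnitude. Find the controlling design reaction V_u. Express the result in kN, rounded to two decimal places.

(Lr or R) → R = 138.53 kN.
[1] 1.25(238.39) + 1.7(148.91) + 0.6(138.53) = 634.25
[2] 0.9(238.39) - 1.0(41.73) = 172.82
[3] 1.3(238.39) + 0.75(148.91) + 0.75(32.60) = 446.04
[4] 1.35(238.39) + 1.7(138.53) + 0.2(148.91) = 587.11
Maximum is from combination 1.

634.25 kN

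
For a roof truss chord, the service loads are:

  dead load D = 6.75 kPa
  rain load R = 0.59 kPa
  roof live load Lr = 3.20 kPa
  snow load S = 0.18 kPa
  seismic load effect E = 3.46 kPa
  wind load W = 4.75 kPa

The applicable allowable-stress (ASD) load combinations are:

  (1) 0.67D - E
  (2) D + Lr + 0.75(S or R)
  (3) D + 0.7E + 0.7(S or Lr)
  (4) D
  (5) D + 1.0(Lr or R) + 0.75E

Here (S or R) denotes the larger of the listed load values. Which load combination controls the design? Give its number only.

Combination 5

(S or R) → R = 0.59 kPa; (S or Lr) → Lr = 3.20 kPa; (Lr or R) → Lr = 3.20 kPa.
(1) 0.67(6.75) - 1.0(3.46) = 4.52 - 3.46 = 1.06
(2) 1.0(6.75) + 1.0(3.20) + 0.75(0.59) = 6.75 + 3.20 + 0.44 = 10.39
(3) 1.0(6.75) + 0.7(3.46) + 0.7(3.20) = 6.75 + 2.42 + 2.24 = 11.41
(4) 1.0(6.75) = 6.75
(5) 1.0(6.75) + 1.0(3.20) + 0.75(3.46) = 6.75 + 3.20 + 2.60 = 12.55
The largest value is 12.55 kPa from combination 5.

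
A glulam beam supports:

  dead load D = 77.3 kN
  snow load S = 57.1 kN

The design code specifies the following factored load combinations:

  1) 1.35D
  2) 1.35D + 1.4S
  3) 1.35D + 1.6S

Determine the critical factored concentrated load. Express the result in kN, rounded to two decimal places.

1) 1.35(77.3) = 104.36
2) 1.35(77.3) + 1.4(57.1) = 104.36 + 79.94 = 184.30
3) 1.35(77.3) + 1.6(57.1) = 104.36 + 91.36 = 195.72
Maximum is from combination 3.

195.72 kN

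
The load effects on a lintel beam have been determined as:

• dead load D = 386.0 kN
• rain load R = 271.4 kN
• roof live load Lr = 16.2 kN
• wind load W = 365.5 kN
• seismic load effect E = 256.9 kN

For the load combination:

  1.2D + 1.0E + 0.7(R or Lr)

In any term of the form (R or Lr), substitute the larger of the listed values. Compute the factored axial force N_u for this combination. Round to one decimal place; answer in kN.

910.1 kN

(R or Lr) → R = 271.4 kN.
1.2(386.0) + 1.0(256.9) + 0.7(271.4) = 463.2 + 256.9 + 190.0 = 910.1
N_u = 910.1 kN.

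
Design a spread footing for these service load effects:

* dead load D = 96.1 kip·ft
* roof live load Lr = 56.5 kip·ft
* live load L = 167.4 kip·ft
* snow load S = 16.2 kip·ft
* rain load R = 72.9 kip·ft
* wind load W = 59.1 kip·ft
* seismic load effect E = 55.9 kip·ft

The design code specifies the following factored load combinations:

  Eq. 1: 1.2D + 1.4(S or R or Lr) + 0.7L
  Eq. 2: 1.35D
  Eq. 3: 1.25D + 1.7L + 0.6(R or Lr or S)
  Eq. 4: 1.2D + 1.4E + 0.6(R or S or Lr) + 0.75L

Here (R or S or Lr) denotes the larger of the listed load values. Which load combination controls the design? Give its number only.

Combination 3

(S or R or Lr) → R = 72.9 kip·ft; (R or Lr or S) → R = 72.9 kip·ft; (R or S or Lr) → R = 72.9 kip·ft.
Eq. 1: 1.2(96.1) + 1.4(72.9) + 0.7(167.4) = 115.3 + 102.1 + 117.2 = 334.6
Eq. 2: 1.35(96.1) = 129.7
Eq. 3: 1.25(96.1) + 1.7(167.4) + 0.6(72.9) = 120.1 + 284.6 + 43.7 = 448.4
Eq. 4: 1.2(96.1) + 1.4(55.9) + 0.6(72.9) + 0.75(167.4) = 115.3 + 78.3 + 43.7 + 125.6 = 362.9
The largest value is 448.4 kip·ft from combination 3.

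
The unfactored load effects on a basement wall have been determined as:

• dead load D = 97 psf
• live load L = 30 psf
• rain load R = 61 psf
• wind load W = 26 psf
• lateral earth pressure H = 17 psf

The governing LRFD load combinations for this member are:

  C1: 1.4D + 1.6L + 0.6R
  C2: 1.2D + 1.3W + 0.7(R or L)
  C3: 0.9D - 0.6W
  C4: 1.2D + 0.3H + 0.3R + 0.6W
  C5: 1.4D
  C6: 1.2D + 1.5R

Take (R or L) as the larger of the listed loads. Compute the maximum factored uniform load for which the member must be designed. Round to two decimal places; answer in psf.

220.40 psf

(R or L) → R = 61 psf.
C1: 1.4(97) + 1.6(30) + 0.6(61) = 135.80 + 48.00 + 36.60 = 220.40
C2: 1.2(97) + 1.3(26) + 0.7(61) = 116.40 + 33.80 + 42.70 = 192.90
C3: 0.9(97) - 0.6(26) = 87.30 - 15.60 = 71.70
C4: 1.2(97) + 0.3(17) + 0.3(61) + 0.6(26) = 116.40 + 5.10 + 18.30 + 15.60 = 155.40
C5: 1.4(97) = 135.80
C6: 1.2(97) + 1.5(61) = 116.40 + 91.50 = 207.90
Combination 1 governs: q_u = 220.40 psf.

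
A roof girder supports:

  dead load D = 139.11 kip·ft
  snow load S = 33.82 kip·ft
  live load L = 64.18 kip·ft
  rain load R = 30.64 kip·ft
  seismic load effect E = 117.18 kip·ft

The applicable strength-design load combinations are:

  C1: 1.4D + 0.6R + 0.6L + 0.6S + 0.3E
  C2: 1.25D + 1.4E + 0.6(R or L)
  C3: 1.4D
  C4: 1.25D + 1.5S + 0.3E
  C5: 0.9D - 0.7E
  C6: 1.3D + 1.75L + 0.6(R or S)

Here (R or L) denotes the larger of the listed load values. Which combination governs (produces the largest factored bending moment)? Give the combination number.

(R or L) → L = 64.18 kip·ft; (R or S) → S = 33.82 kip·ft.
C1: 1.4(139.11) + 0.6(30.64) + 0.6(64.18) + 0.6(33.82) + 0.3(117.18) = 307.09
C2: 1.25(139.11) + 1.4(117.18) + 0.6(64.18) = 173.89 + 164.05 + 38.51 = 376.45
C3: 1.4(139.11) = 194.75
C4: 1.25(139.11) + 1.5(33.82) + 0.3(117.18) = 173.89 + 50.73 + 35.15 = 259.77
C5: 0.9(139.11) - 0.7(117.18) = 125.20 - 82.03 = 43.17
C6: 1.3(139.11) + 1.75(64.18) + 0.6(33.82) = 180.84 + 112.32 + 20.29 = 313.45
The largest value is 376.45 kip·ft from combination 2.

Combination 2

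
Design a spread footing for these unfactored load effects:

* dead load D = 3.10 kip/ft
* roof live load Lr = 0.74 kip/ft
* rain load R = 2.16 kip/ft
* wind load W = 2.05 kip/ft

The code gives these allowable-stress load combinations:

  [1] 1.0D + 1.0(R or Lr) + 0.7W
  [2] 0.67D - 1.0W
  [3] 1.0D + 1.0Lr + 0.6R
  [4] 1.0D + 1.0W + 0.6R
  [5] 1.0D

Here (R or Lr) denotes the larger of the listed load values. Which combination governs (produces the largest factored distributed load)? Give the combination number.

(R or Lr) → R = 2.16 kip/ft.
[1] 1.0(3.10) + 1.0(2.16) + 0.7(2.05) = 3.10 + 2.16 + 1.44 = 6.70
[2] 0.67(3.10) - 1.0(2.05) = 2.08 - 2.05 = 0.03
[3] 1.0(3.10) + 1.0(0.74) + 0.6(2.16) = 3.10 + 0.74 + 1.30 = 5.14
[4] 1.0(3.10) + 1.0(2.05) + 0.6(2.16) = 3.10 + 2.05 + 1.30 = 6.45
[5] 1.0(3.10) = 3.10
The largest value is 6.70 kip/ft from combination 1.

Combination 1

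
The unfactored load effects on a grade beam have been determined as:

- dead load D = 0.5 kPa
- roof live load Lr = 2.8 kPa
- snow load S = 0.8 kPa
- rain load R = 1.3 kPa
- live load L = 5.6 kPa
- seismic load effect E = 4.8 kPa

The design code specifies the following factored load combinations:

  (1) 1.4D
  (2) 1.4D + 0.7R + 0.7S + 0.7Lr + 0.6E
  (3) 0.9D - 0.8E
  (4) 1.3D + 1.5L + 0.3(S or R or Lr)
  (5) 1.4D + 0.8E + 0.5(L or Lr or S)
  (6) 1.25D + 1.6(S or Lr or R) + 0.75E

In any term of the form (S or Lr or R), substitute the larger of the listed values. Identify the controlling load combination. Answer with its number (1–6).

(S or R or Lr) → Lr = 2.8 kPa; (L or Lr or S) → L = 5.6 kPa; (S or Lr or R) → Lr = 2.8 kPa.
(1) 1.4(0.5) = 0.70
(2) 1.4(0.5) + 0.7(1.3) + 0.7(0.8) + 0.7(2.8) + 0.6(4.8) = 7.01
(3) 0.9(0.5) - 0.8(4.8) = -3.39
(4) 1.3(0.5) + 1.5(5.6) + 0.3(2.8) = 9.89
(5) 1.4(0.5) + 0.8(4.8) + 0.5(5.6) = 7.34
(6) 1.25(0.5) + 1.6(2.8) + 0.75(4.8) = 8.71
The largest value is 9.89 kPa from combination 4.

Combination 4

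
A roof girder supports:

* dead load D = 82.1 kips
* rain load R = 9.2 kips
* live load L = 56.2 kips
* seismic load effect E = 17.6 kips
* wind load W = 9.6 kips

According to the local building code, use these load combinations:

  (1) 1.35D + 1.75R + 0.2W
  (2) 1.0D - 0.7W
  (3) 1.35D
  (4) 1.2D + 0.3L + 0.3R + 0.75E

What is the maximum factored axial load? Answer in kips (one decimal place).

(1) 1.35(82.1) + 1.75(9.2) + 0.2(9.6) = 128.9
(2) 1.0(82.1) - 0.7(9.6) = 75.4
(3) 1.35(82.1) = 110.8
(4) 1.2(82.1) + 0.3(56.2) + 0.3(9.2) + 0.75(17.6) = 131.3
Combination 4 governs: P_u = 131.3 kips.

131.3 kips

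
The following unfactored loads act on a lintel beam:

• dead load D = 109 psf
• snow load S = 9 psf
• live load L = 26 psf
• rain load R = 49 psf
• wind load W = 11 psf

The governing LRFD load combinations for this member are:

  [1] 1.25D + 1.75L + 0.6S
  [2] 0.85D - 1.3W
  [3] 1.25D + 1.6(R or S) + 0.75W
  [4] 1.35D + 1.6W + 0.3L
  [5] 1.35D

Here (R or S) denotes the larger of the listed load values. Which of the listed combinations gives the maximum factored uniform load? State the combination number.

Combination 3

(R or S) → R = 49 psf.
[1] 1.25(109) + 1.75(26) + 0.6(9) = 136.25 + 45.50 + 5.40 = 187.15
[2] 0.85(109) - 1.3(11) = 92.65 - 14.30 = 78.35
[3] 1.25(109) + 1.6(49) + 0.75(11) = 136.25 + 78.40 + 8.25 = 222.90
[4] 1.35(109) + 1.6(11) + 0.3(26) = 147.15 + 17.60 + 7.80 = 172.55
[5] 1.35(109) = 147.15
The largest value is 222.90 psf from combination 3.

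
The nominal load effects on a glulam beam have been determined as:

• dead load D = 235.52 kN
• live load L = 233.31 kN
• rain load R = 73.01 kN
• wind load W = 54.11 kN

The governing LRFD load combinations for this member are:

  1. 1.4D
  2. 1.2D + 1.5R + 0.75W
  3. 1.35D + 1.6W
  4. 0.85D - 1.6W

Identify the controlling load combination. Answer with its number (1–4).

1. 1.4(235.52) = 329.73
2. 1.2(235.52) + 1.5(73.01) + 0.75(54.11) = 282.62 + 109.52 + 40.58 = 432.72
3. 1.35(235.52) + 1.6(54.11) = 317.95 + 86.58 = 404.53
4. 0.85(235.52) - 1.6(54.11) = 113.62
The largest value is 432.72 kN from combination 2.

Combination 2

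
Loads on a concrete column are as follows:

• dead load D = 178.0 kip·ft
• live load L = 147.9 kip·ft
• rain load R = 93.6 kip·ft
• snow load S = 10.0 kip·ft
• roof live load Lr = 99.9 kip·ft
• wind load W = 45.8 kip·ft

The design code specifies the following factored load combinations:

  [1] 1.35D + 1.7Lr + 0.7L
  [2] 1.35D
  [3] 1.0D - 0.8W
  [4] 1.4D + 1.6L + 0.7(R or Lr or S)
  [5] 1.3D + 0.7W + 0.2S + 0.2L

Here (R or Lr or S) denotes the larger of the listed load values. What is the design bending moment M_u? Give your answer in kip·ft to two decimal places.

(R or Lr or S) → Lr = 99.9 kip·ft.
[1] 1.35(178.0) + 1.7(99.9) + 0.7(147.9) = 513.66
[2] 1.35(178.0) = 240.30
[3] 1.0(178.0) - 0.8(45.8) = 141.36
[4] 1.4(178.0) + 1.6(147.9) + 0.7(99.9) = 555.77
[5] 1.3(178.0) + 0.7(45.8) + 0.2(10.0) + 0.2(147.9) = 295.04
Combination 4 governs: M_u = 555.77 kip·ft.

555.77 kip·ft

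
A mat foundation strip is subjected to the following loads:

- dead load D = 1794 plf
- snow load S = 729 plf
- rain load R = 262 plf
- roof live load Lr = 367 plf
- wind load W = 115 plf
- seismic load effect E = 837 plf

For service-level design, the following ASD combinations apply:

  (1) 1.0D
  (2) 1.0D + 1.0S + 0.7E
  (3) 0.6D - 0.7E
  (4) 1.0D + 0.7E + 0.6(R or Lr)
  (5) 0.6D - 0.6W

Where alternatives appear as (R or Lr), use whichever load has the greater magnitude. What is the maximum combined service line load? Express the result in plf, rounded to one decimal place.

3108.9 plf

(R or Lr) → Lr = 367 plf.
(1) 1.0(1794) = 1794.0
(2) 1.0(1794) + 1.0(729) + 0.7(837) = 1794.0 + 729.0 + 585.9 = 3108.9
(3) 0.6(1794) - 0.7(837) = 1076.4 - 585.9 = 490.5
(4) 1.0(1794) + 0.7(837) + 0.6(367) = 1794.0 + 585.9 + 220.2 = 2600.1
(5) 0.6(1794) - 0.6(115) = 1076.4 - 69.0 = 1007.4
Maximum is from combination 2.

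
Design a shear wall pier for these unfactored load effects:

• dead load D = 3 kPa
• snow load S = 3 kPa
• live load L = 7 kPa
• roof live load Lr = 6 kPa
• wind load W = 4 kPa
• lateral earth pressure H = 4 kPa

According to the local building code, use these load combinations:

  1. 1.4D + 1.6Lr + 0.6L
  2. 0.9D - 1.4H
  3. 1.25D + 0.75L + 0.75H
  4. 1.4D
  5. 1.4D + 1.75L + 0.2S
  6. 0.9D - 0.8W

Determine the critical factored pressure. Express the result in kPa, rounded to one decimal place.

18.0 kPa

1. 1.4(3) + 1.6(6) + 0.6(7) = 4.2 + 9.6 + 4.2 = 18.0
2. 0.9(3) - 1.4(4) = 2.7 - 5.6 = -2.9
3. 1.25(3) + 0.75(7) + 0.75(4) = 12.0
4. 1.4(3) = 4.2
5. 1.4(3) + 1.75(7) + 0.2(3) = 4.2 + 12.3 + 0.6 = 17.1
6. 0.9(3) - 0.8(4) = 2.7 - 3.2 = -0.5
Combination 1 governs: p_u = 18.0 kPa.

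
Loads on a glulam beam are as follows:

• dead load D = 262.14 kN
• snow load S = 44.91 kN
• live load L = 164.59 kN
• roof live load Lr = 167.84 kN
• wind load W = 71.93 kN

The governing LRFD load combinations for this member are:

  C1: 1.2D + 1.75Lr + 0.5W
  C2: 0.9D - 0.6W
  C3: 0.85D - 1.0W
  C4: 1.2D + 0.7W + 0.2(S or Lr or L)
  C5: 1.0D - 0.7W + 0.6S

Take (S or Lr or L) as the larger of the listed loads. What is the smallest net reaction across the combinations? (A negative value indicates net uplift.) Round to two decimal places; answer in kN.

150.89 kN

(S or Lr or L) → Lr = 167.84 kN.
C1: 1.2(262.14) + 1.75(167.84) + 0.5(71.93) = 644.25
C2: 0.9(262.14) - 0.6(71.93) = 235.93 - 43.16 = 192.77
C3: 0.85(262.14) - 1.0(71.93) = 222.82 - 71.93 = 150.89
C4: 1.2(262.14) + 0.7(71.93) + 0.2(167.84) = 314.57 + 50.35 + 33.57 = 398.49
C5: 1.0(262.14) - 0.7(71.93) + 0.6(44.91) = 262.14 - 50.35 + 26.95 = 238.74
Combination 3 gives the minimum: 150.89 kN.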